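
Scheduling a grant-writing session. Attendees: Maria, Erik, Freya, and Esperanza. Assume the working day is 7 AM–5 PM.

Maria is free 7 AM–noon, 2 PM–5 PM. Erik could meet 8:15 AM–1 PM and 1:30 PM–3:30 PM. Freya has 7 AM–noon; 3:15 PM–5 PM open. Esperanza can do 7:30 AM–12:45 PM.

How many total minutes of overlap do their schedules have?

225

Maria ∩ Erik: 08:15-12:00, 14:00-15:30.
Maria ∩ Erik ∩ Freya: 08:15-12:00, 15:15-15:30.
Maria ∩ Erik ∩ Freya ∩ Esperanza: 08:15-12:00.
That's a single block of 225 minutes.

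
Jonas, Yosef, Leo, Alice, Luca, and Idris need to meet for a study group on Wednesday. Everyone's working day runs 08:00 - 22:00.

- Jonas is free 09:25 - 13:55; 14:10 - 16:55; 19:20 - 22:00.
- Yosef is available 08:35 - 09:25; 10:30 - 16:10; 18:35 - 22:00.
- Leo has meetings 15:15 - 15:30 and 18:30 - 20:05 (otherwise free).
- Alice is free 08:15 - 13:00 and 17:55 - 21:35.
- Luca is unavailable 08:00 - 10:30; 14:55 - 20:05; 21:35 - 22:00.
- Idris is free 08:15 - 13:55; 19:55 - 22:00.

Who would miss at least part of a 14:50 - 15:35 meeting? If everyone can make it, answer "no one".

Alice, Idris, Leo, Luca

Jonas free: 09:25-13:55, 14:10-16:55, 19:20-22:00.
Yosef free: 08:35-09:25, 10:30-16:10, 18:35-22:00.
Leo free: 08:00-15:15, 15:30-18:30, 20:05-22:00 (invert busy blocks within the working day).
Alice free: 08:15-13:00, 17:55-21:35.
Luca free: 10:30-14:55, 20:05-21:35 (invert busy blocks within the working day).
Idris free: 08:15-13:55, 19:55-22:00.
Jonas: free for 14:50-15:35. Yosef: free for 14:50-15:35. Leo: not fully free for 14:50-15:35. Alice: not fully free for 14:50-15:35. Luca: not fully free for 14:50-15:35. Idris: not fully free for 14:50-15:35.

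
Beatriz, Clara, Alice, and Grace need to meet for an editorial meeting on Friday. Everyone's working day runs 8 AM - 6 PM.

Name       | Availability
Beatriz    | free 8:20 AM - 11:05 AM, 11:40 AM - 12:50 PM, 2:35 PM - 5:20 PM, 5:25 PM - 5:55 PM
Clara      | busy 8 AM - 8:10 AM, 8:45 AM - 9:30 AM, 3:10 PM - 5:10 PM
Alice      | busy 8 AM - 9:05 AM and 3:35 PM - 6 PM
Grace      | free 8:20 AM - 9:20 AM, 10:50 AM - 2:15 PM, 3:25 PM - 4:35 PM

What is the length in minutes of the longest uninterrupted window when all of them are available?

Beatriz free: 08:20-11:05, 11:40-12:50, 14:35-17:20, 17:25-17:55.
Clara free: 08:10-08:45, 09:30-15:10, 17:10-18:00 (invert busy blocks within the working day).
Alice free: 09:05-15:35 (invert busy blocks within the working day).
Grace free: 08:20-09:20, 10:50-14:15, 15:25-16:35.
Beatriz ∩ Clara: 08:20-08:45, 09:30-11:05, 11:40-12:50, 14:35-15:10, 17:10-17:20, 17:25-17:55.
Beatriz ∩ Clara ∩ Alice: 09:30-11:05, 11:40-12:50, 14:35-15:10.
Beatriz ∩ Clara ∩ Alice ∩ Grace: 10:50-11:05, 11:40-12:50.
Those are the intersection windows.
The longest is 11:40-12:50 at 70 minutes.

70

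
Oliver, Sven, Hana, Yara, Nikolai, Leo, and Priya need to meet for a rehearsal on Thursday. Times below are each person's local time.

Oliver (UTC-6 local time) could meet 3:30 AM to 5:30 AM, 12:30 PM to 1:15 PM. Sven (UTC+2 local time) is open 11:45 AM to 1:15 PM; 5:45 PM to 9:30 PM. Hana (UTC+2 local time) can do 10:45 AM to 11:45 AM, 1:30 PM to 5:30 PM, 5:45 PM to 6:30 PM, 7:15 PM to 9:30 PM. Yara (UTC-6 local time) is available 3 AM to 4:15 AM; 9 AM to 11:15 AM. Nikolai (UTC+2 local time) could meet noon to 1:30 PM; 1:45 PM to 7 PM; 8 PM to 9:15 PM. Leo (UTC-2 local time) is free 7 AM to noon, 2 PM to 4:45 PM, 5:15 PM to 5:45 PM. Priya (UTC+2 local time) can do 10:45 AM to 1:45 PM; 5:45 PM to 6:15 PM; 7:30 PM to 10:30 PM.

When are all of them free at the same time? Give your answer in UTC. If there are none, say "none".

none

Oliver in UTC: 09:30-11:30, 18:30-19:15 (add 6h to convert from UTC-6).
Sven in UTC: 09:45-11:15, 15:45-19:30 (subtract 2h to convert from UTC+2).
Hana in UTC: 08:45-09:45, 11:30-15:30, 15:45-16:30, 17:15-19:30 (subtract 2h to convert from UTC+2).
Yara in UTC: 09:00-10:15, 15:00-17:15 (add 6h to convert from UTC-6).
Nikolai in UTC: 10:00-11:30, 11:45-17:00, 18:00-19:15 (subtract 2h to convert from UTC+2).
Leo in UTC: 09:00-14:00, 16:00-18:45, 19:15-19:45 (add 2h to convert from UTC-2).
Priya in UTC: 08:45-11:45, 15:45-16:15, 17:30-20:30 (subtract 2h to convert from UTC+2).
Oliver ∩ Sven: 09:45-11:15, 18:30-19:15.
Oliver ∩ Sven ∩ Hana: 18:30-19:15.
Oliver ∩ Sven ∩ Hana ∩ Yara: ∅.
Oliver ∩ Sven ∩ Hana ∩ Yara ∩ Nikolai: ∅.
Oliver ∩ Sven ∩ Hana ∩ Yara ∩ Nikolai ∩ Leo: ∅.
Oliver ∩ Sven ∩ Hana ∩ Yara ∩ Nikolai ∩ Leo ∩ Priya: ∅.
There is no time when everyone is free.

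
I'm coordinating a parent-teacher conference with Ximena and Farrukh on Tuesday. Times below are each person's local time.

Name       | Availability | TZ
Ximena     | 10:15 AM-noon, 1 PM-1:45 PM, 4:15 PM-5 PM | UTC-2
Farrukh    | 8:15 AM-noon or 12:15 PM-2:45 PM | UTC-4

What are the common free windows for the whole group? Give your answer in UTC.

12:15-14:00, 15:00-15:45, 18:15-18:45

Ximena in UTC: 12:15-14:00, 15:00-15:45, 18:15-19:00 (add 2h to convert from UTC-2).
Farrukh in UTC: 12:15-16:00, 16:15-18:45 (add 4h to convert from UTC-4).
Ximena ∩ Farrukh: 12:15-14:00, 15:00-15:45, 18:15-18:45.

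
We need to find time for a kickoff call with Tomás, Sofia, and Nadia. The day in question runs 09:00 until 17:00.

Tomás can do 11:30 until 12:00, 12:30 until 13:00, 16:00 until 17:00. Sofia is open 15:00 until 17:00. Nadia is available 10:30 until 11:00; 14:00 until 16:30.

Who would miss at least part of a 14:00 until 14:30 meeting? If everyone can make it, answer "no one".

Sofia, Tomás

Tomás: not fully free for 14:00-14:30. Sofia: not fully free for 14:00-14:30. Nadia: free for 14:00-14:30.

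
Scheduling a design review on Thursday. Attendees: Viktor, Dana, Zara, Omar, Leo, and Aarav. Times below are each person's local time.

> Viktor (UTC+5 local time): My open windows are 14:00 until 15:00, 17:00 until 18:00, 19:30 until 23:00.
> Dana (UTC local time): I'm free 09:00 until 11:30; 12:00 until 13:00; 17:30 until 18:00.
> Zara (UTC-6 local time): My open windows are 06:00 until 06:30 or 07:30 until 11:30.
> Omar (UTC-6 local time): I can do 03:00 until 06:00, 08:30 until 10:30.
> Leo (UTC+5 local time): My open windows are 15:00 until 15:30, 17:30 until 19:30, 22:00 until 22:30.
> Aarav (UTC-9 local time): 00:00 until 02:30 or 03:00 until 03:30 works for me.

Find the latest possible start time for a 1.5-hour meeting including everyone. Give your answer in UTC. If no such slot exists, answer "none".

Viktor in UTC: 09:00-10:00, 12:00-13:00, 14:30-18:00 (subtract 5h to convert from UTC+5).
Dana in UTC: 09:00-11:30, 12:00-13:00, 17:30-18:00.
Zara in UTC: 12:00-12:30, 13:30-17:30 (add 6h to convert from UTC-6).
Omar in UTC: 09:00-12:00, 14:30-16:30 (add 6h to convert from UTC-6).
Leo in UTC: 10:00-10:30, 12:30-14:30, 17:00-17:30 (subtract 5h to convert from UTC+5).
Aarav in UTC: 09:00-11:30, 12:00-12:30 (add 9h to convert from UTC-9).
Viktor ∩ Dana: 09:00-10:00, 12:00-13:00, 17:30-18:00.
Viktor ∩ Dana ∩ Zara: 12:00-12:30.
Viktor ∩ Dana ∩ Zara ∩ Omar: ∅.
Viktor ∩ Dana ∩ Zara ∩ Omar ∩ Leo: ∅.
Viktor ∩ Dana ∩ Zara ∩ Omar ∩ Leo ∩ Aarav: ∅.
There is no time when everyone is free.
No common window is at least 90 minutes long.

none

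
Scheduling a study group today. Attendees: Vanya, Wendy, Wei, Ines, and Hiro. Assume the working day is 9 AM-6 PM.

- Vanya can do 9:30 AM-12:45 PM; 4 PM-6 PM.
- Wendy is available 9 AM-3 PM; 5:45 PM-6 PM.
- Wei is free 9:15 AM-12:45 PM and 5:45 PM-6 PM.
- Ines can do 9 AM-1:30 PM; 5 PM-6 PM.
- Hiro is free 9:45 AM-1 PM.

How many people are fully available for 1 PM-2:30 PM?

1

Wendy can make the full 13:00-14:30 slot — that's 1.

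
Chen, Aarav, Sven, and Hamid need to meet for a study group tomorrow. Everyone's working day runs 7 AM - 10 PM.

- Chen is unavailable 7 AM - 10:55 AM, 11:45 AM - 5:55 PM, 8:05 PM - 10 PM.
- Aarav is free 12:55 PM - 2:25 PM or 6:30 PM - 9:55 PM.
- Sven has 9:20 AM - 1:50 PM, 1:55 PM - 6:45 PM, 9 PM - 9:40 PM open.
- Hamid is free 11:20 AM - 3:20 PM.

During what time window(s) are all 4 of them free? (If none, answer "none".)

none

Chen free: 10:55-11:45, 17:55-20:05 (invert busy blocks within the working day).
Aarav free: 12:55-14:25, 18:30-21:55.
Sven free: 09:20-13:50, 13:55-18:45, 21:00-21:40.
Hamid free: 11:20-15:20.
Chen ∩ Aarav: 18:30-20:05.
Chen ∩ Aarav ∩ Sven: 18:30-18:45.
Chen ∩ Aarav ∩ Sven ∩ Hamid: ∅.
There is no time when everyone is free.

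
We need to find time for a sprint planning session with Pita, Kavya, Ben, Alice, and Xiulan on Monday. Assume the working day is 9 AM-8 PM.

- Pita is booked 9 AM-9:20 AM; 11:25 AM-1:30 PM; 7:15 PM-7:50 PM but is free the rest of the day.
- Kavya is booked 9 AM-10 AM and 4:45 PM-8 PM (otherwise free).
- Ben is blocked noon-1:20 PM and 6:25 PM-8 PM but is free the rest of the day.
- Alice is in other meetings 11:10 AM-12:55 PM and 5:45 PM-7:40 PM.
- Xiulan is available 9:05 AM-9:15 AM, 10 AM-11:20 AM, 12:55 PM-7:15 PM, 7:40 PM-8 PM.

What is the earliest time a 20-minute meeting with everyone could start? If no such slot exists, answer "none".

Pita free: 09:20-11:25, 13:30-19:15, 19:50-20:00 (invert busy blocks within the working day).
Kavya free: 10:00-16:45 (invert busy blocks within the working day).
Ben free: 09:00-12:00, 13:20-18:25 (invert busy blocks within the working day).
Alice free: 09:00-11:10, 12:55-17:45, 19:40-20:00 (invert busy blocks within the working day).
Xiulan free: 09:05-09:15, 10:00-11:20, 12:55-19:15, 19:40-20:00.
Pita ∩ Kavya: 10:00-11:25, 13:30-16:45.
Pita ∩ Kavya ∩ Ben: 10:00-11:25, 13:30-16:45.
Pita ∩ Kavya ∩ Ben ∩ Alice: 10:00-11:10, 13:30-16:45.
Pita ∩ Kavya ∩ Ben ∩ Alice ∩ Xiulan: 10:00-11:10, 13:30-16:45.
Those are the intersection windows.
The first common window of at least 20 minutes is 10:00-11:10, so the earliest start is 10:00.

10:00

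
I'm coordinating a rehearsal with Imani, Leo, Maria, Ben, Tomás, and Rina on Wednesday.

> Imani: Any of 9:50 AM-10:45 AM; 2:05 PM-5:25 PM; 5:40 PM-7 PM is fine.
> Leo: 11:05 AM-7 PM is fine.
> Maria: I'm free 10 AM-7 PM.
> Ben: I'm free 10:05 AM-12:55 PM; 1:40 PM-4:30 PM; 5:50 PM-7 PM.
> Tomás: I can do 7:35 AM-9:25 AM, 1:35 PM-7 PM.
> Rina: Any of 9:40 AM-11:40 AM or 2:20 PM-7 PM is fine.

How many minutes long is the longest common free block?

130

Imani ∩ Leo: 14:05-17:25, 17:40-19:00.
Imani ∩ Leo ∩ Maria: 14:05-17:25, 17:40-19:00.
Imani ∩ Leo ∩ Maria ∩ Ben: 14:05-16:30, 17:50-19:00.
Imani ∩ Leo ∩ Maria ∩ Ben ∩ Tomás: 14:05-16:30, 17:50-19:00.
Imani ∩ Leo ∩ Maria ∩ Ben ∩ Tomás ∩ Rina: 14:20-16:30, 17:50-19:00.
So the common availability across everyone is 14:20-16:30, 17:50-19:00.
The longest is 14:20-16:30 at 130 minutes.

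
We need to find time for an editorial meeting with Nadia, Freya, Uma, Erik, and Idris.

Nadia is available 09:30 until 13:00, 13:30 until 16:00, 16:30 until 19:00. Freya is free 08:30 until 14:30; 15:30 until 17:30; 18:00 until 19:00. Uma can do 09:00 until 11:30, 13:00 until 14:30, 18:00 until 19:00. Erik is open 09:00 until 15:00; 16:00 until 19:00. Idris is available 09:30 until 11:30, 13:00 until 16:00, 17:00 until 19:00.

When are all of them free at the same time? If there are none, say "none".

Nadia ∩ Freya: 09:30-13:00, 13:30-14:30, 15:30-16:00, 16:30-17:30, 18:00-19:00.
Nadia ∩ Freya ∩ Uma: 09:30-11:30, 13:30-14:30, 18:00-19:00.
Nadia ∩ Freya ∩ Uma ∩ Erik: 09:30-11:30, 13:30-14:30, 18:00-19:00.
Nadia ∩ Freya ∩ Uma ∩ Erik ∩ Idris: 09:30-11:30, 13:30-14:30, 18:00-19:00.

09:30-11:30, 13:30-14:30, 18:00-19:00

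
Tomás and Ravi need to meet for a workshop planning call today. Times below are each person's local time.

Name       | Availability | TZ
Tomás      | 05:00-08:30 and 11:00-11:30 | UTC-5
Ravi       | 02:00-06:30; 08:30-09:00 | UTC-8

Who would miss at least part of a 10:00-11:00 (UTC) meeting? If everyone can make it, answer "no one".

Tomás in UTC: 10:00-13:30, 16:00-16:30 (add 5h to convert from UTC-5).
Ravi in UTC: 10:00-14:30, 16:30-17:00 (add 8h to convert from UTC-8).
Tomás: free for 10:00-11:00. Ravi: free for 10:00-11:00.

no one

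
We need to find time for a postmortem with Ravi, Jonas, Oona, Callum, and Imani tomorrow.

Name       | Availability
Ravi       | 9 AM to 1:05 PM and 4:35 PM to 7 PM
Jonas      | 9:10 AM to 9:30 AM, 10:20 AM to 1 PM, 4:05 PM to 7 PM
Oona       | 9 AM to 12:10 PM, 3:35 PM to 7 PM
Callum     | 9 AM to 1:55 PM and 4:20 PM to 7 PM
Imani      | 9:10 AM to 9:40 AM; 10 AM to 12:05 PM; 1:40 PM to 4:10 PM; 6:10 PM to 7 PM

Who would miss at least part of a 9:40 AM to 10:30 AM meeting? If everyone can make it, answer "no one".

Ravi: free for 09:40-10:30. Jonas: not fully free for 09:40-10:30. Oona: free for 09:40-10:30. Callum: free for 09:40-10:30. Imani: not fully free for 09:40-10:30.

Imani, Jonas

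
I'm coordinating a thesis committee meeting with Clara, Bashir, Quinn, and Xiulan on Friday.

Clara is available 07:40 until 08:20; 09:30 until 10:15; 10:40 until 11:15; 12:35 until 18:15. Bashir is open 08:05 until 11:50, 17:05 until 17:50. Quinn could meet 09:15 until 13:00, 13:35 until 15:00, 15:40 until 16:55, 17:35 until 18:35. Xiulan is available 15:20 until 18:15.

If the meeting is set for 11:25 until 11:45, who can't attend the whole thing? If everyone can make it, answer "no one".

Clara: not fully free for 11:25-11:45. Bashir: free for 11:25-11:45. Quinn: free for 11:25-11:45. Xiulan: not fully free for 11:25-11:45.

Clara, Xiulan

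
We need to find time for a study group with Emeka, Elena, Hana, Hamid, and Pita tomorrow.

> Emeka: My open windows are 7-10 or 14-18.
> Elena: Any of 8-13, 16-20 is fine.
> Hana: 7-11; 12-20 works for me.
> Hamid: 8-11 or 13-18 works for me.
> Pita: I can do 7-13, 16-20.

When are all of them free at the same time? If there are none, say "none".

08:00-10:00, 16:00-18:00

Emeka ∩ Elena: 08:00-10:00, 16:00-18:00.
Emeka ∩ Elena ∩ Hana: 08:00-10:00, 16:00-18:00.
Emeka ∩ Elena ∩ Hana ∩ Hamid: 08:00-10:00, 16:00-18:00.
Emeka ∩ Elena ∩ Hana ∩ Hamid ∩ Pita: 08:00-10:00, 16:00-18:00.
So the common availability across everyone is 08:00-10:00, 16:00-18:00.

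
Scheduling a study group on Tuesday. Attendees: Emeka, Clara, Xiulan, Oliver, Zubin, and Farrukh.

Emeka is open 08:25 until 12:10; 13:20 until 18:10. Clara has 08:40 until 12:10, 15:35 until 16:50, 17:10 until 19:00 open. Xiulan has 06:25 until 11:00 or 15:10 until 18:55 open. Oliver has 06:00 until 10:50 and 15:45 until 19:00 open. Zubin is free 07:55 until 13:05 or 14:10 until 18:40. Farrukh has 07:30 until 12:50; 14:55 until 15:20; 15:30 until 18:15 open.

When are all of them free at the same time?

Emeka ∩ Clara: 08:40-12:10, 15:35-16:50, 17:10-18:10.
Emeka ∩ Clara ∩ Xiulan: 08:40-11:00, 15:35-16:50, 17:10-18:10.
Emeka ∩ Clara ∩ Xiulan ∩ Oliver: 08:40-10:50, 15:45-16:50, 17:10-18:10.
Emeka ∩ Clara ∩ Xiulan ∩ Oliver ∩ Zubin: 08:40-10:50, 15:45-16:50, 17:10-18:10.
Emeka ∩ Clara ∩ Xiulan ∩ Oliver ∩ Zubin ∩ Farrukh: 08:40-10:50, 15:45-16:50, 17:10-18:10.
Those are the intersection windows.

08:40-10:50, 15:45-16:50, 17:10-18:10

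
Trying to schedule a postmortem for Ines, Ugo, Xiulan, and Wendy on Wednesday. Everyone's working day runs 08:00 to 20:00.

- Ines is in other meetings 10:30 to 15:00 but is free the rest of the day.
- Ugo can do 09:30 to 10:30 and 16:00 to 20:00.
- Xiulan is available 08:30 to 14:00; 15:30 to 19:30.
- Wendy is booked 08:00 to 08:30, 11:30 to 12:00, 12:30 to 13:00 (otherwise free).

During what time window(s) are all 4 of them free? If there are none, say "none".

Ines free: 08:00-10:30, 15:00-20:00 (invert busy blocks within the working day).
Ugo free: 09:30-10:30, 16:00-20:00.
Xiulan free: 08:30-14:00, 15:30-19:30.
Wendy free: 08:30-11:30, 12:00-12:30, 13:00-20:00 (invert busy blocks within the working day).
Ines ∩ Ugo: 09:30-10:30, 16:00-20:00.
Ines ∩ Ugo ∩ Xiulan: 09:30-10:30, 16:00-19:30.
Ines ∩ Ugo ∩ Xiulan ∩ Wendy: 09:30-10:30, 16:00-19:30.

09:30-10:30, 16:00-19:30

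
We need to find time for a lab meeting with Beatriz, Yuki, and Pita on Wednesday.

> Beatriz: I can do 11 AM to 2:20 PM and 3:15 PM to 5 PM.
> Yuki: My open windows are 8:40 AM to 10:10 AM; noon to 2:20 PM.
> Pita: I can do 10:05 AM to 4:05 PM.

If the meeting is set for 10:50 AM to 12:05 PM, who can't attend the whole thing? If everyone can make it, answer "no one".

Beatriz, Yuki

Beatriz: not fully free for 10:50-12:05. Yuki: not fully free for 10:50-12:05. Pita: free for 10:50-12:05.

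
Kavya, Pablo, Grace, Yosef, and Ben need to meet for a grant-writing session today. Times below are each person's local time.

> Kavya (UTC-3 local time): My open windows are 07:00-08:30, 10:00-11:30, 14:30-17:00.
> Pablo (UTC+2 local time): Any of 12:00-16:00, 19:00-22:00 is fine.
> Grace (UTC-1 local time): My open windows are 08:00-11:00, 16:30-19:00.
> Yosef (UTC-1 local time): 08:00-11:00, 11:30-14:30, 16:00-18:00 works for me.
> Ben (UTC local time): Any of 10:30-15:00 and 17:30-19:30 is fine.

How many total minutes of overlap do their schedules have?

Kavya in UTC: 10:00-11:30, 13:00-14:30, 17:30-20:00 (add 3h to convert from UTC-3).
Pablo in UTC: 10:00-14:00, 17:00-20:00 (subtract 2h to convert from UTC+2).
Grace in UTC: 09:00-12:00, 17:30-20:00 (add 1h to convert from UTC-1).
Yosef in UTC: 09:00-12:00, 12:30-15:30, 17:00-19:00 (add 1h to convert from UTC-1).
Ben in UTC: 10:30-15:00, 17:30-19:30.
Kavya ∩ Pablo: 10:00-11:30, 13:00-14:00, 17:30-20:00.
Kavya ∩ Pablo ∩ Grace: 10:00-11:30, 17:30-20:00.
Kavya ∩ Pablo ∩ Grace ∩ Yosef: 10:00-11:30, 17:30-19:00.
Kavya ∩ Pablo ∩ Grace ∩ Yosef ∩ Ben: 10:30-11:30, 17:30-19:00.
Those are the intersection windows.
Summing the common windows: 60 + 90 = 150 minutes.

150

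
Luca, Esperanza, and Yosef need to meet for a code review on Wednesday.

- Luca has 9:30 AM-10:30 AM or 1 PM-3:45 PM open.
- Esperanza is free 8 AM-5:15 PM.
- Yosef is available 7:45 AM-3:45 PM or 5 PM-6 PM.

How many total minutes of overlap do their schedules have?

Luca ∩ Esperanza: 09:30-10:30, 13:00-15:45.
Luca ∩ Esperanza ∩ Yosef: 09:30-10:30, 13:00-15:45.
Those are the intersection windows.
Summing the common windows: 60 + 165 = 225 minutes.

225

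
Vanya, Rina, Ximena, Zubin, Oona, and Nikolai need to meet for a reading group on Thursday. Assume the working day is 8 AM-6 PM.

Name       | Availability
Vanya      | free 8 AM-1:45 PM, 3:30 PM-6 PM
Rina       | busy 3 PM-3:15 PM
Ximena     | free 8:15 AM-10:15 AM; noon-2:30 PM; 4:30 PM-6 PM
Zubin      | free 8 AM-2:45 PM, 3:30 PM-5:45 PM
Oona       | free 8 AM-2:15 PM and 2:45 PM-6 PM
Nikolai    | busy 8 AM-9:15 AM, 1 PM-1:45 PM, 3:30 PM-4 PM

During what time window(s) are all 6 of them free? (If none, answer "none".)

09:15-10:15, 12:00-13:00, 16:30-17:45

Vanya free: 08:00-13:45, 15:30-18:00.
Rina free: 08:00-15:00, 15:15-18:00 (invert busy blocks within the working day).
Ximena free: 08:15-10:15, 12:00-14:30, 16:30-18:00.
Zubin free: 08:00-14:45, 15:30-17:45.
Oona free: 08:00-14:15, 14:45-18:00.
Nikolai free: 09:15-13:00, 13:45-15:30, 16:00-18:00 (invert busy blocks within the working day).
Vanya ∩ Rina: 08:00-13:45, 15:30-18:00.
Vanya ∩ Rina ∩ Ximena: 08:15-10:15, 12:00-13:45, 16:30-18:00.
Vanya ∩ Rina ∩ Ximena ∩ Zubin: 08:15-10:15, 12:00-13:45, 16:30-17:45.
Vanya ∩ Rina ∩ Ximena ∩ Zubin ∩ Oona: 08:15-10:15, 12:00-13:45, 16:30-17:45.
Vanya ∩ Rina ∩ Ximena ∩ Zubin ∩ Oona ∩ Nikolai: 09:15-10:15, 12:00-13:00, 16:30-17:45.
So the common availability across everyone is 09:15-10:15, 12:00-13:00, 16:30-17:45.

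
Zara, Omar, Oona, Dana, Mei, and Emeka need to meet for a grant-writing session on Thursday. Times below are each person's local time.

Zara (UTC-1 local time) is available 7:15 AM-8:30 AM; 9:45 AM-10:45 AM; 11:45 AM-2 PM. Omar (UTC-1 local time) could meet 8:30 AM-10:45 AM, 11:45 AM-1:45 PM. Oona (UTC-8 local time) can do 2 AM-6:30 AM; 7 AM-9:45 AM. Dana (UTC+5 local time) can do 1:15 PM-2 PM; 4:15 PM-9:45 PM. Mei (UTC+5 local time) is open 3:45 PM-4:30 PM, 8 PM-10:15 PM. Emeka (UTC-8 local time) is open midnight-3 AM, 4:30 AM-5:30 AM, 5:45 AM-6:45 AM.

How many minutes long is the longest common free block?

Zara in UTC: 08:15-09:30, 10:45-11:45, 12:45-15:00 (add 1h to convert from UTC-1).
Omar in UTC: 09:30-11:45, 12:45-14:45 (add 1h to convert from UTC-1).
Oona in UTC: 10:00-14:30, 15:00-17:45 (add 8h to convert from UTC-8).
Dana in UTC: 08:15-09:00, 11:15-16:45 (subtract 5h to convert from UTC+5).
Mei in UTC: 10:45-11:30, 15:00-17:15 (subtract 5h to convert from UTC+5).
Emeka in UTC: 08:00-11:00, 12:30-13:30, 13:45-14:45 (add 8h to convert from UTC-8).
Zara ∩ Omar: 10:45-11:45, 12:45-14:45.
Zara ∩ Omar ∩ Oona: 10:45-11:45, 12:45-14:30.
Zara ∩ Omar ∩ Oona ∩ Dana: 11:15-11:45, 12:45-14:30.
Zara ∩ Omar ∩ Oona ∩ Dana ∩ Mei: 11:15-11:30.
Zara ∩ Omar ∩ Oona ∩ Dana ∩ Mei ∩ Emeka: ∅.
There is no time when everyone is free.
No common window exists, so the longest block is 0 minutes.

0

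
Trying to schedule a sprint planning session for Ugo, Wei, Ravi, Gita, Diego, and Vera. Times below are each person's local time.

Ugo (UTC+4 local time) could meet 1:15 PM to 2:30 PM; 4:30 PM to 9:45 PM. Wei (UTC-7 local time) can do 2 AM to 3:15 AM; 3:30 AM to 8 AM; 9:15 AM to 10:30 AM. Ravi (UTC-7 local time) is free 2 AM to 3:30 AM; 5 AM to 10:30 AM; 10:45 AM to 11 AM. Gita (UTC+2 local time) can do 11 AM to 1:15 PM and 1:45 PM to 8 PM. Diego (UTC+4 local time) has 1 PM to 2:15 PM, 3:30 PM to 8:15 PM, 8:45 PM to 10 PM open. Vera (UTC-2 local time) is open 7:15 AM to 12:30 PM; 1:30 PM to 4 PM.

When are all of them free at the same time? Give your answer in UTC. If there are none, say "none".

Ugo in UTC: 09:15-10:30, 12:30-17:45 (subtract 4h to convert from UTC+4).
Wei in UTC: 09:00-10:15, 10:30-15:00, 16:15-17:30 (add 7h to convert from UTC-7).
Ravi in UTC: 09:00-10:30, 12:00-17:30, 17:45-18:00 (add 7h to convert from UTC-7).
Gita in UTC: 09:00-11:15, 11:45-18:00 (subtract 2h to convert from UTC+2).
Diego in UTC: 09:00-10:15, 11:30-16:15, 16:45-18:00 (subtract 4h to convert from UTC+4).
Vera in UTC: 09:15-14:30, 15:30-18:00 (add 2h to convert from UTC-2).
Ugo ∩ Wei: 09:15-10:15, 12:30-15:00, 16:15-17:30.
Ugo ∩ Wei ∩ Ravi: 09:15-10:15, 12:30-15:00, 16:15-17:30.
Ugo ∩ Wei ∩ Ravi ∩ Gita: 09:15-10:15, 12:30-15:00, 16:15-17:30.
Ugo ∩ Wei ∩ Ravi ∩ Gita ∩ Diego: 09:15-10:15, 12:30-15:00, 16:45-17:30.
Ugo ∩ Wei ∩ Ravi ∩ Gita ∩ Diego ∩ Vera: 09:15-10:15, 12:30-14:30, 16:45-17:30.

09:15-10:15, 12:30-14:30, 16:45-17:30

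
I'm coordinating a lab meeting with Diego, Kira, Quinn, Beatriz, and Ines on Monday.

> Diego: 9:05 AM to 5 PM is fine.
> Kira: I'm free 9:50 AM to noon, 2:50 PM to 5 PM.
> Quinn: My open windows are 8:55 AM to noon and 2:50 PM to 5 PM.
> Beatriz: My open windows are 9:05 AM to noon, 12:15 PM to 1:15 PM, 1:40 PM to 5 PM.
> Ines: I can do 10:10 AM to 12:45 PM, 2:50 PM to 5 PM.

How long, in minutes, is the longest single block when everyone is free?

130

Diego ∩ Kira: 09:50-12:00, 14:50-17:00.
Diego ∩ Kira ∩ Quinn: 09:50-12:00, 14:50-17:00.
Diego ∩ Kira ∩ Quinn ∩ Beatriz: 09:50-12:00, 14:50-17:00.
Diego ∩ Kira ∩ Quinn ∩ Beatriz ∩ Ines: 10:10-12:00, 14:50-17:00.
Those are the intersection windows.
The longest is 14:50-17:00 at 130 minutes.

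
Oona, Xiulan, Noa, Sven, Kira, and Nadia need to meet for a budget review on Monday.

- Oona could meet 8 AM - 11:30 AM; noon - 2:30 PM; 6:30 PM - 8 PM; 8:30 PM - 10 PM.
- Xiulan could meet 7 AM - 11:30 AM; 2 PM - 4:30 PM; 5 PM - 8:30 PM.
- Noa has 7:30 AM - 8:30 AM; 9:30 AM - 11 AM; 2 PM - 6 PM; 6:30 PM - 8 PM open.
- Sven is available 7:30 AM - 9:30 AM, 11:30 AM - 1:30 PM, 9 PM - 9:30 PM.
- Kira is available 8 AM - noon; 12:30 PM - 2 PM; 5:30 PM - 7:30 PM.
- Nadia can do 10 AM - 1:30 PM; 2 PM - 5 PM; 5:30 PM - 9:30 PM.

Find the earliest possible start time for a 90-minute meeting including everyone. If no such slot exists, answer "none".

Oona ∩ Xiulan: 08:00-11:30, 14:00-14:30, 18:30-20:00.
Oona ∩ Xiulan ∩ Noa: 08:00-08:30, 09:30-11:00, 14:00-14:30, 18:30-20:00.
Oona ∩ Xiulan ∩ Noa ∩ Sven: 08:00-08:30.
Oona ∩ Xiulan ∩ Noa ∩ Sven ∩ Kira: 08:00-08:30.
Oona ∩ Xiulan ∩ Noa ∩ Sven ∩ Kira ∩ Nadia: ∅.
There is no time when everyone is free.
No common window is at least 90 minutes long.

none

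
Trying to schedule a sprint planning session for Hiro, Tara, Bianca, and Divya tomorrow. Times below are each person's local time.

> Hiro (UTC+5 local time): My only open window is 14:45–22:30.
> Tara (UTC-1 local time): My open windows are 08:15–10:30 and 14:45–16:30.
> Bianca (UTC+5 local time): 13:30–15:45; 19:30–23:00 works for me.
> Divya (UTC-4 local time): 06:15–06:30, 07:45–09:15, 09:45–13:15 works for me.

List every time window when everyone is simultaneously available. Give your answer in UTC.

10:15-10:30, 15:45-17:15

Hiro in UTC: 09:45-17:30 (subtract 5h to convert from UTC+5).
Tara in UTC: 09:15-11:30, 15:45-17:30 (add 1h to convert from UTC-1).
Bianca in UTC: 08:30-10:45, 14:30-18:00 (subtract 5h to convert from UTC+5).
Divya in UTC: 10:15-10:30, 11:45-13:15, 13:45-17:15 (add 4h to convert from UTC-4).
Hiro ∩ Tara: 09:45-11:30, 15:45-17:30.
Hiro ∩ Tara ∩ Bianca: 09:45-10:45, 15:45-17:30.
Hiro ∩ Tara ∩ Bianca ∩ Divya: 10:15-10:30, 15:45-17:15.
Those are the intersection windows.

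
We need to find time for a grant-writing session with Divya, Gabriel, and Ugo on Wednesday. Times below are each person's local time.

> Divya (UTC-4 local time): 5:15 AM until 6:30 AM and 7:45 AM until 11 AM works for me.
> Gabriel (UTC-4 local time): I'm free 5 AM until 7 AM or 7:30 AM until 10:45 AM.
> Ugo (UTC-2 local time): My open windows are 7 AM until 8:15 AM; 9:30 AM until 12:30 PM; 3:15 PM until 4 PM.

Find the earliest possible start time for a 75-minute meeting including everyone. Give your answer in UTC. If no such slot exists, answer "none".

11:45

Divya in UTC: 09:15-10:30, 11:45-15:00 (add 4h to convert from UTC-4).
Gabriel in UTC: 09:00-11:00, 11:30-14:45 (add 4h to convert from UTC-4).
Ugo in UTC: 09:00-10:15, 11:30-14:30, 17:15-18:00 (add 2h to convert from UTC-2).
Divya ∩ Gabriel: 09:15-10:30, 11:45-14:45.
Divya ∩ Gabriel ∩ Ugo: 09:15-10:15, 11:45-14:30.
The first common window of at least 75 minutes is 11:45-14:30, so the earliest start is 11:45.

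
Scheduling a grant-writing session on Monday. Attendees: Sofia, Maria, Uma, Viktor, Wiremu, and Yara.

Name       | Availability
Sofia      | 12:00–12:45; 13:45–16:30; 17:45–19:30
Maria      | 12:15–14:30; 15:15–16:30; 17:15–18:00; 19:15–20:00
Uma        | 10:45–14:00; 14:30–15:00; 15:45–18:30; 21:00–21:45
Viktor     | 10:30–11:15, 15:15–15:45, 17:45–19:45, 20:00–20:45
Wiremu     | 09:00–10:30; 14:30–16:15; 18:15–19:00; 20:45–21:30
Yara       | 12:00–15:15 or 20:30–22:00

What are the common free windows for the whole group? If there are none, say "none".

none

Sofia ∩ Maria: 12:15-12:45, 13:45-14:30, 15:15-16:30, 17:45-18:00, 19:15-19:30.
Sofia ∩ Maria ∩ Uma: 12:15-12:45, 13:45-14:00, 15:45-16:30, 17:45-18:00.
Sofia ∩ Maria ∩ Uma ∩ Viktor: 17:45-18:00.
Sofia ∩ Maria ∩ Uma ∩ Viktor ∩ Wiremu: ∅.
Sofia ∩ Maria ∩ Uma ∩ Viktor ∩ Wiremu ∩ Yara: ∅.
There is no time when everyone is free.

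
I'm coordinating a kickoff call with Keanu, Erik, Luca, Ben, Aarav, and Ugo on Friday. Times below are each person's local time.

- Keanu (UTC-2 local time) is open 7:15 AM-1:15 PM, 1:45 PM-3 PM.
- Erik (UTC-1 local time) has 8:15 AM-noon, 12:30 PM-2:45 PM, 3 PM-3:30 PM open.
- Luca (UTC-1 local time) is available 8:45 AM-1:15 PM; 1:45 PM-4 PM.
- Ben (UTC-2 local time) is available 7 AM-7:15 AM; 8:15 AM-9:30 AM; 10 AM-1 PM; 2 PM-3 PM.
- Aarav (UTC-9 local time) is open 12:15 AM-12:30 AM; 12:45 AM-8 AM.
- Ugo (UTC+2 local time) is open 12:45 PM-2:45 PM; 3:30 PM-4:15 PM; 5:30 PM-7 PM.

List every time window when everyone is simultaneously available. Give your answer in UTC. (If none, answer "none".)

10:45-11:30, 12:00-12:45, 13:30-14:15, 16:00-16:30

Keanu in UTC: 09:15-15:15, 15:45-17:00 (add 2h to convert from UTC-2).
Erik in UTC: 09:15-13:00, 13:30-15:45, 16:00-16:30 (add 1h to convert from UTC-1).
Luca in UTC: 09:45-14:15, 14:45-17:00 (add 1h to convert from UTC-1).
Ben in UTC: 09:00-09:15, 10:15-11:30, 12:00-15:00, 16:00-17:00 (add 2h to convert from UTC-2).
Aarav in UTC: 09:15-09:30, 09:45-17:00 (add 9h to convert from UTC-9).
Ugo in UTC: 10:45-12:45, 13:30-14:15, 15:30-17:00 (subtract 2h to convert from UTC+2).
Keanu ∩ Erik: 09:15-13:00, 13:30-15:15, 16:00-16:30.
Keanu ∩ Erik ∩ Luca: 09:45-13:00, 13:30-14:15, 14:45-15:15, 16:00-16:30.
Keanu ∩ Erik ∩ Luca ∩ Ben: 10:15-11:30, 12:00-13:00, 13:30-14:15, 14:45-15:00, 16:00-16:30.
Keanu ∩ Erik ∩ Luca ∩ Ben ∩ Aarav: 10:15-11:30, 12:00-13:00, 13:30-14:15, 14:45-15:00, 16:00-16:30.
Keanu ∩ Erik ∩ Luca ∩ Ben ∩ Aarav ∩ Ugo: 10:45-11:30, 12:00-12:45, 13:30-14:15, 16:00-16:30.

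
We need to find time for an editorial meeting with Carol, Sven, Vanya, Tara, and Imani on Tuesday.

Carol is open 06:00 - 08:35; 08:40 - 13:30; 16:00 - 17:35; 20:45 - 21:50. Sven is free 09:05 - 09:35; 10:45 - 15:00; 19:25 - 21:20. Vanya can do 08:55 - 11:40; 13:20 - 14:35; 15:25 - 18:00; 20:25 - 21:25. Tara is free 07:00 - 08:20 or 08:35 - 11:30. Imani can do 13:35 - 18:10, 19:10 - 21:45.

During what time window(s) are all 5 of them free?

none

Carol ∩ Sven: 09:05-09:35, 10:45-13:30, 20:45-21:20.
Carol ∩ Sven ∩ Vanya: 09:05-09:35, 10:45-11:40, 13:20-13:30, 20:45-21:20.
Carol ∩ Sven ∩ Vanya ∩ Tara: 09:05-09:35, 10:45-11:30.
Carol ∩ Sven ∩ Vanya ∩ Tara ∩ Imani: ∅.
There is no time when everyone is free.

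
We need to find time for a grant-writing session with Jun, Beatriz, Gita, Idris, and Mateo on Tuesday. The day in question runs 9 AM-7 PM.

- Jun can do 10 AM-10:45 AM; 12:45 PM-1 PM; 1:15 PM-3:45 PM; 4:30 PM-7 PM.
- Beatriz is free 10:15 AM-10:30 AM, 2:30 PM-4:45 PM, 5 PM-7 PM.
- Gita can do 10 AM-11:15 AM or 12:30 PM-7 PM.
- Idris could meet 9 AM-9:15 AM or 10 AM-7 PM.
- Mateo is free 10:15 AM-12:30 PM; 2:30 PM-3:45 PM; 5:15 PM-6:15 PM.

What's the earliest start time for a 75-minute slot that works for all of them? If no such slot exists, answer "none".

14:30

Jun ∩ Beatriz: 10:15-10:30, 14:30-15:45, 16:30-16:45, 17:00-19:00.
Jun ∩ Beatriz ∩ Gita: 10:15-10:30, 14:30-15:45, 16:30-16:45, 17:00-19:00.
Jun ∩ Beatriz ∩ Gita ∩ Idris: 10:15-10:30, 14:30-15:45, 16:30-16:45, 17:00-19:00.
Jun ∩ Beatriz ∩ Gita ∩ Idris ∩ Mateo: 10:15-10:30, 14:30-15:45, 17:15-18:15.
The first common window of at least 75 minutes is 14:30-15:45, so the earliest start is 14:30.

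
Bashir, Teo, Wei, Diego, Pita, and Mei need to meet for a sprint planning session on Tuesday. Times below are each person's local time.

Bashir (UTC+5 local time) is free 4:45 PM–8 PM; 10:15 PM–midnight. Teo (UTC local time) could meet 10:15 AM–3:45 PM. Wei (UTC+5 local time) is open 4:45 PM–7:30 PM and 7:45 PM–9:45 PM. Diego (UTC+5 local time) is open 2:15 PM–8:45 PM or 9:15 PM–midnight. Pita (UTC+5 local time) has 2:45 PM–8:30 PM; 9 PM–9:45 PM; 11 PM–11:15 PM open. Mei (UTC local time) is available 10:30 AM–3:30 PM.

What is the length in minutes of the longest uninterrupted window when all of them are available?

Bashir in UTC: 11:45-15:00, 17:15-19:00 (subtract 5h to convert from UTC+5).
Teo in UTC: 10:15-15:45.
Wei in UTC: 11:45-14:30, 14:45-16:45 (subtract 5h to convert from UTC+5).
Diego in UTC: 09:15-15:45, 16:15-19:00 (subtract 5h to convert from UTC+5).
Pita in UTC: 09:45-15:30, 16:00-16:45, 18:00-18:15 (subtract 5h to convert from UTC+5).
Mei in UTC: 10:30-15:30.
Bashir ∩ Teo: 11:45-15:00.
Bashir ∩ Teo ∩ Wei: 11:45-14:30, 14:45-15:00.
Bashir ∩ Teo ∩ Wei ∩ Diego: 11:45-14:30, 14:45-15:00.
Bashir ∩ Teo ∩ Wei ∩ Diego ∩ Pita: 11:45-14:30, 14:45-15:00.
Bashir ∩ Teo ∩ Wei ∩ Diego ∩ Pita ∩ Mei: 11:45-14:30, 14:45-15:00.
The longest is 11:45-14:30 at 165 minutes.

165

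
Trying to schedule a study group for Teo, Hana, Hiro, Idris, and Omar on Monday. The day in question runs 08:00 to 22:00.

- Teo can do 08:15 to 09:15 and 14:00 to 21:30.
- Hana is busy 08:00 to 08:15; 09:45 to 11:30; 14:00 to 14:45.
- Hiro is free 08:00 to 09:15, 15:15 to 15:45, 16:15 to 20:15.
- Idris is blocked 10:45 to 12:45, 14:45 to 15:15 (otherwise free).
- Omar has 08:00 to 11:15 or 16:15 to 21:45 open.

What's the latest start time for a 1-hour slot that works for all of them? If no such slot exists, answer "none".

Teo free: 08:15-09:15, 14:00-21:30.
Hana free: 08:15-09:45, 11:30-14:00, 14:45-22:00 (invert busy blocks within the working day).
Hiro free: 08:00-09:15, 15:15-15:45, 16:15-20:15.
Idris free: 08:00-10:45, 12:45-14:45, 15:15-22:00 (invert busy blocks within the working day).
Omar free: 08:00-11:15, 16:15-21:45.
Teo ∩ Hana: 08:15-09:15, 14:45-21:30.
Teo ∩ Hana ∩ Hiro: 08:15-09:15, 15:15-15:45, 16:15-20:15.
Teo ∩ Hana ∩ Hiro ∩ Idris: 08:15-09:15, 15:15-15:45, 16:15-20:15.
Teo ∩ Hana ∩ Hiro ∩ Idris ∩ Omar: 08:15-09:15, 16:15-20:15.
The last common window of at least 60 minutes is 16:15-20:15; a 60-minute meeting can start as late as 19:15 and still end by 20:15.

19:15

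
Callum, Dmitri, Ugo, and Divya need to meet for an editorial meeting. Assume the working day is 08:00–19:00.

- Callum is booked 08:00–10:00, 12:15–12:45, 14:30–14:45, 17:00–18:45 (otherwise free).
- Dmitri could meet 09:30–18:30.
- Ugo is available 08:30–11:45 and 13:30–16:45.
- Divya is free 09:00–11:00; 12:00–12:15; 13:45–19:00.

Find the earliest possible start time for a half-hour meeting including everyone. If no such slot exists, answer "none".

Callum free: 10:00-12:15, 12:45-14:30, 14:45-17:00, 18:45-19:00 (invert busy blocks within the working day).
Dmitri free: 09:30-18:30.
Ugo free: 08:30-11:45, 13:30-16:45.
Divya free: 09:00-11:00, 12:00-12:15, 13:45-19:00.
Callum ∩ Dmitri: 10:00-12:15, 12:45-14:30, 14:45-17:00.
Callum ∩ Dmitri ∩ Ugo: 10:00-11:45, 13:30-14:30, 14:45-16:45.
Callum ∩ Dmitri ∩ Ugo ∩ Divya: 10:00-11:00, 13:45-14:30, 14:45-16:45.
So the common availability across everyone is 10:00-11:00, 13:45-14:30, 14:45-16:45.
The first common window of at least 30 minutes is 10:00-11:00, so the earliest start is 10:00.

10:00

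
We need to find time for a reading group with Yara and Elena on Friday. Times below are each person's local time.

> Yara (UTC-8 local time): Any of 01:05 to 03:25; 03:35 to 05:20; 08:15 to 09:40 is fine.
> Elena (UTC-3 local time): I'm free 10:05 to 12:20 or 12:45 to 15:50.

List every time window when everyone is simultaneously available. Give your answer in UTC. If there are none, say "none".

13:05-13:20, 16:15-17:40

Yara in UTC: 09:05-11:25, 11:35-13:20, 16:15-17:40 (add 8h to convert from UTC-8).
Elena in UTC: 13:05-15:20, 15:45-18:50 (add 3h to convert from UTC-3).
Yara ∩ Elena: 13:05-13:20, 16:15-17:40.
So the common availability across everyone is 13:05-13:20, 16:15-17:40.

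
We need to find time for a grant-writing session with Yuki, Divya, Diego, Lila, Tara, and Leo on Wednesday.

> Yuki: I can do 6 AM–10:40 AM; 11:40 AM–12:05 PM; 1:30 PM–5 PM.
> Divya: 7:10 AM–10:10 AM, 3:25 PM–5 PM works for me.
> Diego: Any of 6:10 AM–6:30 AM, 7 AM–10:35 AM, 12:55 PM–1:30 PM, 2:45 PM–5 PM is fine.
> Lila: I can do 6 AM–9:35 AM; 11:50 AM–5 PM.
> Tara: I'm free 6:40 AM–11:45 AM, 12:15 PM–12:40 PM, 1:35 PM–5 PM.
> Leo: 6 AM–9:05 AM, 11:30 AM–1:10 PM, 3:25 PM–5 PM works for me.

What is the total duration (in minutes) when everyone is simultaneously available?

Yuki ∩ Divya: 07:10-10:10, 15:25-17:00.
Yuki ∩ Divya ∩ Diego: 07:10-10:10, 15:25-17:00.
Yuki ∩ Divya ∩ Diego ∩ Lila: 07:10-09:35, 15:25-17:00.
Yuki ∩ Divya ∩ Diego ∩ Lila ∩ Tara: 07:10-09:35, 15:25-17:00.
Yuki ∩ Divya ∩ Diego ∩ Lila ∩ Tara ∩ Leo: 07:10-09:05, 15:25-17:00.
Those are the intersection windows.
Summing the common windows: 115 + 95 = 210 minutes.

210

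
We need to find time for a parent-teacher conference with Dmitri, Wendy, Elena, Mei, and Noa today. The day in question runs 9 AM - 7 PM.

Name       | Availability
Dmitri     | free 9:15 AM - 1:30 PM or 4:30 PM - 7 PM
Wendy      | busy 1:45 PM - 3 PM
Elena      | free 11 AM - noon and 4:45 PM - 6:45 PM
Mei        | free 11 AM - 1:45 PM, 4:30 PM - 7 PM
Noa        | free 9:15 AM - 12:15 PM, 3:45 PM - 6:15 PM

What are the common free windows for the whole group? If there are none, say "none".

11:00-12:00, 16:45-18:15

Dmitri free: 09:15-13:30, 16:30-19:00.
Wendy free: 09:00-13:45, 15:00-19:00 (invert busy blocks within the working day).
Elena free: 11:00-12:00, 16:45-18:45.
Mei free: 11:00-13:45, 16:30-19:00.
Noa free: 09:15-12:15, 15:45-18:15.
Dmitri ∩ Wendy: 09:15-13:30, 16:30-19:00.
Dmitri ∩ Wendy ∩ Elena: 11:00-12:00, 16:45-18:45.
Dmitri ∩ Wendy ∩ Elena ∩ Mei: 11:00-12:00, 16:45-18:45.
Dmitri ∩ Wendy ∩ Elena ∩ Mei ∩ Noa: 11:00-12:00, 16:45-18:15.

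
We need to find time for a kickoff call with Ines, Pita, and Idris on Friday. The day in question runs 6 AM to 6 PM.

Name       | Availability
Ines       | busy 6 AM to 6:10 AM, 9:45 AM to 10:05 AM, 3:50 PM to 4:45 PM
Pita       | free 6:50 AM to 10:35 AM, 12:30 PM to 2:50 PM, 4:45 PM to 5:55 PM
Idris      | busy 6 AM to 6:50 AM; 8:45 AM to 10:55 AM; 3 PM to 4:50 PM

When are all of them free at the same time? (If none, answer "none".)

06:50-08:45, 12:30-14:50, 16:50-17:55

Ines free: 06:10-09:45, 10:05-15:50, 16:45-18:00 (invert busy blocks within the working day).
Pita free: 06:50-10:35, 12:30-14:50, 16:45-17:55.
Idris free: 06:50-08:45, 10:55-15:00, 16:50-18:00 (invert busy blocks within the working day).
Ines ∩ Pita: 06:50-09:45, 10:05-10:35, 12:30-14:50, 16:45-17:55.
Ines ∩ Pita ∩ Idris: 06:50-08:45, 12:30-14:50, 16:50-17:55.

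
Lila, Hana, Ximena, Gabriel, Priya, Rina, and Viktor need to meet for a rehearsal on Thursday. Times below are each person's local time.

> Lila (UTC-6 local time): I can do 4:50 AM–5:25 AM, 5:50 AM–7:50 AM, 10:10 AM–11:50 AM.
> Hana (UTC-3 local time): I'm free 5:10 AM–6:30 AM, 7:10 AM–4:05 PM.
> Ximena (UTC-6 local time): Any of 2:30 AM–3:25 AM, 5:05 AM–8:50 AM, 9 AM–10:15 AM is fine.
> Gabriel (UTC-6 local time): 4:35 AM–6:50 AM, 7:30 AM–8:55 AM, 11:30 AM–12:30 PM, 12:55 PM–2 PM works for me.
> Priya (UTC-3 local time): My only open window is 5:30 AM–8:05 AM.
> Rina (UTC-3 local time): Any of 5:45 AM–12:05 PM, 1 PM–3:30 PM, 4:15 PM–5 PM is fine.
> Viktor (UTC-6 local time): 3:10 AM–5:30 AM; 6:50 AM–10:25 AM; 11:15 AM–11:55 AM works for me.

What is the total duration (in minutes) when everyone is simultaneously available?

Lila in UTC: 10:50-11:25, 11:50-13:50, 16:10-17:50 (add 6h to convert from UTC-6).
Hana in UTC: 08:10-09:30, 10:10-19:05 (add 3h to convert from UTC-3).
Ximena in UTC: 08:30-09:25, 11:05-14:50, 15:00-16:15 (add 6h to convert from UTC-6).
Gabriel in UTC: 10:35-12:50, 13:30-14:55, 17:30-18:30, 18:55-20:00 (add 6h to convert from UTC-6).
Priya in UTC: 08:30-11:05 (add 3h to convert from UTC-3).
Rina in UTC: 08:45-15:05, 16:00-18:30, 19:15-20:00 (add 3h to convert from UTC-3).
Viktor in UTC: 09:10-11:30, 12:50-16:25, 17:15-17:55 (add 6h to convert from UTC-6).
Lila ∩ Hana: 10:50-11:25, 11:50-13:50, 16:10-17:50.
Lila ∩ Hana ∩ Ximena: 11:05-11:25, 11:50-13:50, 16:10-16:15.
Lila ∩ Hana ∩ Ximena ∩ Gabriel: 11:05-11:25, 11:50-12:50, 13:30-13:50.
Lila ∩ Hana ∩ Ximena ∩ Gabriel ∩ Priya: ∅.
Lila ∩ Hana ∩ Ximena ∩ Gabriel ∩ Priya ∩ Rina: ∅.
Lila ∩ Hana ∩ Ximena ∩ Gabriel ∩ Priya ∩ Rina ∩ Viktor: ∅.
There is no time when everyone is free.
There is no common window, so the total is 0 minutes.

0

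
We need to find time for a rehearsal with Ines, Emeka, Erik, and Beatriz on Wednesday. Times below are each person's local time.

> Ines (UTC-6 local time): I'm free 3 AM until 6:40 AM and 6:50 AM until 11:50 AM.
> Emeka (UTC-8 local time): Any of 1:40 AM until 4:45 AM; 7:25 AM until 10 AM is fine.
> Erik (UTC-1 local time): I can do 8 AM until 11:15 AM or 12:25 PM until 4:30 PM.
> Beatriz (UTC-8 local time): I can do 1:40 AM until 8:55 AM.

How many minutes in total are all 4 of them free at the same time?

Ines in UTC: 09:00-12:40, 12:50-17:50 (add 6h to convert from UTC-6).
Emeka in UTC: 09:40-12:45, 15:25-18:00 (add 8h to convert from UTC-8).
Erik in UTC: 09:00-12:15, 13:25-17:30 (add 1h to convert from UTC-1).
Beatriz in UTC: 09:40-16:55 (add 8h to convert from UTC-8).
Ines ∩ Emeka: 09:40-12:40, 15:25-17:50.
Ines ∩ Emeka ∩ Erik: 09:40-12:15, 15:25-17:30.
Ines ∩ Emeka ∩ Erik ∩ Beatriz: 09:40-12:15, 15:25-16:55.
Summing the common windows: 155 + 90 = 245 minutes.

245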